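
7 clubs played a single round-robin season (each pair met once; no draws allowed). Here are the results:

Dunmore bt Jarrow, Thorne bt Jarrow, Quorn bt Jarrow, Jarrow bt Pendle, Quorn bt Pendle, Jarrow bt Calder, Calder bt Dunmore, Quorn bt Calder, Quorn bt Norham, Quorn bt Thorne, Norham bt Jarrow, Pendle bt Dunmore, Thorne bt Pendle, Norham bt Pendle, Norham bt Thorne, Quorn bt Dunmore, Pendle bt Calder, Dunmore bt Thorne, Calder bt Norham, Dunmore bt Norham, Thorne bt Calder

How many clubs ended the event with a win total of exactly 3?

Win totals: Dunmore 3, Thorne 3, Quorn 6, Norham 3, Jarrow 2, Calder 2, Pendle 2.
Exactly 3: Dunmore, Thorne, Norham — 3 clubs.

3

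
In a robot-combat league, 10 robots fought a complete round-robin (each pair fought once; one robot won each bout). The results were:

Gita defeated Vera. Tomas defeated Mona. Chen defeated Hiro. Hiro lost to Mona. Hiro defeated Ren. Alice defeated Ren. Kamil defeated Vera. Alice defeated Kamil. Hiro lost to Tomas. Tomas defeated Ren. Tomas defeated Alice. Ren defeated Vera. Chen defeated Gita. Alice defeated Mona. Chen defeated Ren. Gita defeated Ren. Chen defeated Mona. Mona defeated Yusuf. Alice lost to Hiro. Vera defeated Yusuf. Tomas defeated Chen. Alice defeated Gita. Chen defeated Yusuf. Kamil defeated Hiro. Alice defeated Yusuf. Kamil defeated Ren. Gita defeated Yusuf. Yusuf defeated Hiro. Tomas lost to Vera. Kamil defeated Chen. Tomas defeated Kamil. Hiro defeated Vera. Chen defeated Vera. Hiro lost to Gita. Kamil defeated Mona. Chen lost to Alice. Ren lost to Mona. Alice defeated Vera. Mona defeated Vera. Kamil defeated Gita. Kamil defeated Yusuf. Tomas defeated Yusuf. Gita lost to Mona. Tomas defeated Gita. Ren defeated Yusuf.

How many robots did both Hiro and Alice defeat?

2

Hiro beat: Vera, Ren, Alice.
Alice beat: Vera, Mona, Ren, Gita, Chen, Kamil, Yusuf.
Both beat: Vera, Ren — 2.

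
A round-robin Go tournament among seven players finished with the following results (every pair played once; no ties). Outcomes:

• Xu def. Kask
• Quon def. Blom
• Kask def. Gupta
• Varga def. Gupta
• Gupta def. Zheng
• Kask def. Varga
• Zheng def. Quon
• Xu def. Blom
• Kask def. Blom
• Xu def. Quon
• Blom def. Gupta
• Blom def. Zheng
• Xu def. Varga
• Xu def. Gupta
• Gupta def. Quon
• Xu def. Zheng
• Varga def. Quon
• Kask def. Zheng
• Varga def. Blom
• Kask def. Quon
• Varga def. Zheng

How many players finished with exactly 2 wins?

Win totals: Kask 5, Xu 6, Gupta 2, Varga 4, Zheng 1, Quon 1, Blom 2.
Exactly 2: Gupta, Blom — 2 players.

2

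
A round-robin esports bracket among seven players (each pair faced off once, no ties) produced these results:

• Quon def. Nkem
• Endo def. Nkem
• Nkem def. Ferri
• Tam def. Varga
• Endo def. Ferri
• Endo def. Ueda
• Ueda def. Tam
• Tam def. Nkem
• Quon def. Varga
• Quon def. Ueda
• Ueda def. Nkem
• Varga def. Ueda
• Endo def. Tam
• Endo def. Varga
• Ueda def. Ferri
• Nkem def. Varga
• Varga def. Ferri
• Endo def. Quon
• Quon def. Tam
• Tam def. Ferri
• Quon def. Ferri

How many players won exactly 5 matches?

Win totals: Ueda 3, Nkem 2, Endo 6, Quon 5, Tam 3, Ferri 0, Varga 2.
Exactly 5: Quon — 1 player.

1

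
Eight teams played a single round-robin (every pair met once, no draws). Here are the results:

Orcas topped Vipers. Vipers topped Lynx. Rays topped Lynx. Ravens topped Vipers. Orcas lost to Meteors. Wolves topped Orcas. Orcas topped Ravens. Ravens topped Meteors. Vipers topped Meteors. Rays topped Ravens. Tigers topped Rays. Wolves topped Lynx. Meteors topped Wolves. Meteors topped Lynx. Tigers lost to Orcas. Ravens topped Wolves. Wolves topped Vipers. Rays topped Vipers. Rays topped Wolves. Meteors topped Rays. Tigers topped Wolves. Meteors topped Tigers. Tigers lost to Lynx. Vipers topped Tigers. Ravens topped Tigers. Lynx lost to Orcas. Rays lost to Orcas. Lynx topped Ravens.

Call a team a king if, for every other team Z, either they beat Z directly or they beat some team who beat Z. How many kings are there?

6

Meteors reaches everyone (king).
Orcas reaches everyone (king).
Vipers reaches everyone (king).
Tigers cannot reach Meteors in two steps.
Lynx cannot reach Orcas in two steps.
Ravens reaches everyone (king).
Wolves reaches everyone (king).
Rays reaches everyone (king).
Kings: Meteors, Orcas, Vipers, Ravens, Wolves, Rays — 6.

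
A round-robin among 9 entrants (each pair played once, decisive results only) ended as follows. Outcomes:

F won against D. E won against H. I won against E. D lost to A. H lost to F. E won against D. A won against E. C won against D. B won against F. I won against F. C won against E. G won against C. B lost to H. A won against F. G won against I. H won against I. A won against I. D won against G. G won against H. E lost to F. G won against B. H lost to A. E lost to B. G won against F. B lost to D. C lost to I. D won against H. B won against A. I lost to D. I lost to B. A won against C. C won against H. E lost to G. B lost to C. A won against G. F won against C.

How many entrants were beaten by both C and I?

C beat: B, D, E, H.
I beat: C, E, F.
Both beat: E — 1.

1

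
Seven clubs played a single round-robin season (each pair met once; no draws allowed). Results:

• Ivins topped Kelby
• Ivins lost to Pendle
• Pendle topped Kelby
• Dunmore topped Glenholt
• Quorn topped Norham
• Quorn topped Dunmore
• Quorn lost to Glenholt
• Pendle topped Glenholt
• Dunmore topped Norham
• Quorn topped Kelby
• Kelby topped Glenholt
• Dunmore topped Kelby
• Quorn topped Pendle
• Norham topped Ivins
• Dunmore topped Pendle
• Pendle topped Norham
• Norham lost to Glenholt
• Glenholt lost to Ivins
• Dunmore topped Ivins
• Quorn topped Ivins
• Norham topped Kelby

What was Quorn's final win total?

5

Quorn's results: beat Norham, Ivins, Pendle, Dunmore, Kelby; lost to Glenholt.
That is 5 wins.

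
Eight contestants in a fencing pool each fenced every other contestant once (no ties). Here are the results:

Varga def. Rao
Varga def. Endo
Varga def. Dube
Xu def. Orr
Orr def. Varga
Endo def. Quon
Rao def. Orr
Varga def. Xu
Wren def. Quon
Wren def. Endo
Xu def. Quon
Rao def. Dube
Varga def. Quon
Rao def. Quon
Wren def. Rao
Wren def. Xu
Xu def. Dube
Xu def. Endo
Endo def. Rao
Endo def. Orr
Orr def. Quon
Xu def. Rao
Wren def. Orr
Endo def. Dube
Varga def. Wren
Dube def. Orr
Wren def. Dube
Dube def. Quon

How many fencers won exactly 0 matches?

1

Win totals: Rao 3, Orr 2, Xu 5, Quon 0, Varga 6, Wren 6, Endo 4, Dube 2.
Exactly 0: Quon — 1 fencer.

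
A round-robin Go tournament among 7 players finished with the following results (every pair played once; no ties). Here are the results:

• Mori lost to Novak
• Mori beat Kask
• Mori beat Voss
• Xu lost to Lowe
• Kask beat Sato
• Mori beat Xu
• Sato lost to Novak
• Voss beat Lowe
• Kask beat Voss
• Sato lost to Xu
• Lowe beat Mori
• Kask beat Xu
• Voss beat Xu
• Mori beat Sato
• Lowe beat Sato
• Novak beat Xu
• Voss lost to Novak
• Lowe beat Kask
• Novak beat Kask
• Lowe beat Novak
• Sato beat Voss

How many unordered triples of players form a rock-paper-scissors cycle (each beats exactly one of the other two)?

5

Win totals: Mori 4, Kask 3, Lowe 5, Novak 5, Xu 1, Sato 1, Voss 2.
A player with w wins dominates both others in C(w,2) triples; summing gives 6 + 3 + 10 + 10 + 0 + 0 + 1 = 30 transitive triples.
Total triples C(7,3) = 35, so cyclic triples = 35 − 30 = 5.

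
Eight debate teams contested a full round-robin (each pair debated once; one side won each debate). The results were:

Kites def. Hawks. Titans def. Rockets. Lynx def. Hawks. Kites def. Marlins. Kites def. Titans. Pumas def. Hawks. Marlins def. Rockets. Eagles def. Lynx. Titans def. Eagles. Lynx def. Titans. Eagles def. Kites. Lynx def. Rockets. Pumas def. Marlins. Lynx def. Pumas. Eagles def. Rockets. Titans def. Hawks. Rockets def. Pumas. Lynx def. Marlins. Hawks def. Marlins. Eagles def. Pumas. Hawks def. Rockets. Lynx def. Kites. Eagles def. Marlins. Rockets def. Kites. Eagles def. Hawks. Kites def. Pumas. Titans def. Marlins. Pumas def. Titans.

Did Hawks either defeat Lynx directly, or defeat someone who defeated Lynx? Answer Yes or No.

Hawks did not beat Lynx directly.
Hawks beat Rockets, Marlins, but each of them lost to Lynx. No two-step path.

No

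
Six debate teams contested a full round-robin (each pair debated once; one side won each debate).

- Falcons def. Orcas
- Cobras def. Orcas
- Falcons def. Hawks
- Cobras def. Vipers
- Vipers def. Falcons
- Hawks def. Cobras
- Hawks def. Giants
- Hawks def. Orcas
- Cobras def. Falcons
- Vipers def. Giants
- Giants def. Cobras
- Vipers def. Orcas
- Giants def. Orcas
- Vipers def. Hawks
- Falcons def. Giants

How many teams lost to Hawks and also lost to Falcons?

Hawks beat: Cobras, Giants, Orcas.
Falcons beat: Hawks, Giants, Orcas.
Both beat: Giants, Orcas — 2.

2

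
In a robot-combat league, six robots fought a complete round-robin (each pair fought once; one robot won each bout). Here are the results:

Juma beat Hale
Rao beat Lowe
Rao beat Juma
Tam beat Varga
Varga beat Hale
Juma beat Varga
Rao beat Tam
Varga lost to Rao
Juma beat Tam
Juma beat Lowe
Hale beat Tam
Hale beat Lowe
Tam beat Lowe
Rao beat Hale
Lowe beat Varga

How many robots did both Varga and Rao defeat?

Varga beat: Hale.
Rao beat: Varga, Juma, Lowe, Hale, Tam.
Both beat: Hale — 1.

1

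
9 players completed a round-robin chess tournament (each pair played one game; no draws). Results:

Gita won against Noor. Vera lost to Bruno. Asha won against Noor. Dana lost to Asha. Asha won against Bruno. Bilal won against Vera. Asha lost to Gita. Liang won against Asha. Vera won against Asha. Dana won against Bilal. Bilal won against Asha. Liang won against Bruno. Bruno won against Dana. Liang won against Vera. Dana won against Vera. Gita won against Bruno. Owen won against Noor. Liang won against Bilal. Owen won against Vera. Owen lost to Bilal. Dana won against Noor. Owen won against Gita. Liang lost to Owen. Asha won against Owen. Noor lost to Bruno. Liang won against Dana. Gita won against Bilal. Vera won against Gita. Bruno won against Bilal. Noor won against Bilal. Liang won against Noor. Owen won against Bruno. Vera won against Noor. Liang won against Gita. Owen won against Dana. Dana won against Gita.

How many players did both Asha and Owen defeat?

Asha beat: Dana, Noor, Owen, Bruno.
Owen beat: Gita, Liang, Dana, Noor, Vera, Bruno.
Both beat: Dana, Noor, Bruno — 3.

3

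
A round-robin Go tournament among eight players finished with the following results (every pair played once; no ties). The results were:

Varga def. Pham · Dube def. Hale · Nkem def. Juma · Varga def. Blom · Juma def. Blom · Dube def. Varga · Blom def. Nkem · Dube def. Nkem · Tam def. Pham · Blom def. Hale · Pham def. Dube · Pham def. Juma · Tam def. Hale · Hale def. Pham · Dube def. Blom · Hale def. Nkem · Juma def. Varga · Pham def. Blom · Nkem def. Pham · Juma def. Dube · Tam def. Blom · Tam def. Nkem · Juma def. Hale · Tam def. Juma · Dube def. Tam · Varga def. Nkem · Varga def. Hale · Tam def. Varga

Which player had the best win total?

Win totals: Dube 5, Pham 3, Varga 4, Hale 2, Tam 6, Blom 2, Juma 4, Nkem 2.
Tam leads with 6 wins (next highest: 5).

Tam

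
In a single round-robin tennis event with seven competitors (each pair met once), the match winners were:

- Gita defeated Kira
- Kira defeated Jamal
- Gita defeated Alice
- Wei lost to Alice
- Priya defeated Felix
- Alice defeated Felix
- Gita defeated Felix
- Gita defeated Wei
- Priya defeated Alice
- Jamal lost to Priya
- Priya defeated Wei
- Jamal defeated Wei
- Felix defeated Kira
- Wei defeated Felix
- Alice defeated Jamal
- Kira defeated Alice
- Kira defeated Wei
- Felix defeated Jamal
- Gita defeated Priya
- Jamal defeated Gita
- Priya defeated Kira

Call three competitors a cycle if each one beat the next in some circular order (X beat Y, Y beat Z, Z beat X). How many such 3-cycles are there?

7

Win totals: Gita 5, Jamal 2, Felix 2, Priya 5, Alice 3, Kira 3, Wei 1.
A competitor with w wins dominates both others in C(w,2) triples; summing gives 10 + 1 + 1 + 10 + 3 + 3 + 0 = 28 transitive triples.
Total triples C(7,3) = 35, so cyclic triples = 35 − 28 = 7.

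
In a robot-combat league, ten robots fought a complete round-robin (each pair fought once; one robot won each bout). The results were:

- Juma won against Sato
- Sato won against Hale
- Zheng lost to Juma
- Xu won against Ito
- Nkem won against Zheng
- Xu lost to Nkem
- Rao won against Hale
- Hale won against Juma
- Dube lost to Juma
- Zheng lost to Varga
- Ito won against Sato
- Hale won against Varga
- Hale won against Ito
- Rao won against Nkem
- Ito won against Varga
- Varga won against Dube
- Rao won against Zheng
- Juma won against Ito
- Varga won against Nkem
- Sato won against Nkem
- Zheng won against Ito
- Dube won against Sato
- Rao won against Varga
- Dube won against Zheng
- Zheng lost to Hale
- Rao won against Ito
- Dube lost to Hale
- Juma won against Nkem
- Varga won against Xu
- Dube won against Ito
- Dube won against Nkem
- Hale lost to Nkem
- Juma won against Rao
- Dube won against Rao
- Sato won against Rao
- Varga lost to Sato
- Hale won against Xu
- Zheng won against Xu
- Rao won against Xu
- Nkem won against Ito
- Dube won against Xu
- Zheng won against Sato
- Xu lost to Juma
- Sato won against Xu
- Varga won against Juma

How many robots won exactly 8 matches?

Win totals: Nkem 4, Dube 6, Rao 6, Ito 2, Xu 1, Sato 5, Juma 7, Varga 5, Zheng 3, Hale 6.
No robot has exactly 8 wins.

0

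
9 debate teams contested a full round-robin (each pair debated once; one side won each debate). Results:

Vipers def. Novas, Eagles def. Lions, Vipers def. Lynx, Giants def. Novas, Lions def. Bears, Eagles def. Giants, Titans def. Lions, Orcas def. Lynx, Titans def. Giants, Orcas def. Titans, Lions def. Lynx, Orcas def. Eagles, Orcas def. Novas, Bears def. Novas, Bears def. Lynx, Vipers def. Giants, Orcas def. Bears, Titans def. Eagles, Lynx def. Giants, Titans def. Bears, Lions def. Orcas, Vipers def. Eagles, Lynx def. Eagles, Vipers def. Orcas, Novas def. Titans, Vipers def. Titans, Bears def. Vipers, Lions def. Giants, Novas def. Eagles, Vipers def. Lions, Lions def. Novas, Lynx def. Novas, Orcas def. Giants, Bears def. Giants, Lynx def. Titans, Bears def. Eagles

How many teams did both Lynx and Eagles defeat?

Lynx beat: Eagles, Giants, Titans, Novas.
Eagles beat: Giants, Lions.
Both beat: Giants — 1.

1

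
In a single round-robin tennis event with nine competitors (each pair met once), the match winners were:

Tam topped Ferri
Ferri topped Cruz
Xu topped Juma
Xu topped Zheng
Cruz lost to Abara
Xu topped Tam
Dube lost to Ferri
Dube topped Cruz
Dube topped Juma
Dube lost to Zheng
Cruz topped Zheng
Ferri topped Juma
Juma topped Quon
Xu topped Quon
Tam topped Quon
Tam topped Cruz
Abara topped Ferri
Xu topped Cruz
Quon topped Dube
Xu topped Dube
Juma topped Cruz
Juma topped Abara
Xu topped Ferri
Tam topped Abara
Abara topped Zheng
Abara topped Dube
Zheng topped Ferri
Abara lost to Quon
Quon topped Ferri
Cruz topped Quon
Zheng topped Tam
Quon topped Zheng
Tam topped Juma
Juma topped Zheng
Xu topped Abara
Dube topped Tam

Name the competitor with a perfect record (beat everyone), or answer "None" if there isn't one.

Xu has 8 wins out of 8 opponents — a perfect record.

Xu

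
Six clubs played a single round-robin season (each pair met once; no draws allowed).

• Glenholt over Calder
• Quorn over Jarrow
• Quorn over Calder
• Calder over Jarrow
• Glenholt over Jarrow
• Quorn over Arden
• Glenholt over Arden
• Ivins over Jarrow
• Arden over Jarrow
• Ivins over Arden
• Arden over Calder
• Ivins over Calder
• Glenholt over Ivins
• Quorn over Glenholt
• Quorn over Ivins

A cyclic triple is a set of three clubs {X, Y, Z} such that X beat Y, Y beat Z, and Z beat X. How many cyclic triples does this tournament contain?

Win totals: Jarrow 0, Quorn 5, Calder 1, Glenholt 4, Ivins 3, Arden 2.
A club with w wins dominates both others in C(w,2) triples; summing gives 0 + 10 + 0 + 6 + 3 + 1 = 20 transitive triples.
Total triples C(6,3) = 20, so cyclic triples = 20 − 20 = 0.

0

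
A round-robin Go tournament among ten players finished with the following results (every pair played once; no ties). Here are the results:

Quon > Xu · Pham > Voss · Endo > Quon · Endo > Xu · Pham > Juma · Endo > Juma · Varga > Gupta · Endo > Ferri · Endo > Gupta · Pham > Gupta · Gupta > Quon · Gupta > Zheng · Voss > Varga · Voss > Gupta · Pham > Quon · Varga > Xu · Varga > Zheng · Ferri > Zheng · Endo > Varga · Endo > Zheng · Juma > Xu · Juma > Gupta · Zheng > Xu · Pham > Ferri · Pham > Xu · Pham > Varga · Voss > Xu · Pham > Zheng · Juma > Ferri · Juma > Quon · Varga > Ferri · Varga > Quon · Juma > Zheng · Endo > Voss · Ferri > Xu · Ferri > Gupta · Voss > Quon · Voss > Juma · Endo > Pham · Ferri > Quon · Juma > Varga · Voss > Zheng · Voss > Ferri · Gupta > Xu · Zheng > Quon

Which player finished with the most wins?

Endo

Win totals: Varga 5, Quon 1, Pham 8, Zheng 2, Ferri 4, Juma 6, Xu 0, Voss 7, Endo 9, Gupta 3.
Endo leads with 9 wins (next highest: 8).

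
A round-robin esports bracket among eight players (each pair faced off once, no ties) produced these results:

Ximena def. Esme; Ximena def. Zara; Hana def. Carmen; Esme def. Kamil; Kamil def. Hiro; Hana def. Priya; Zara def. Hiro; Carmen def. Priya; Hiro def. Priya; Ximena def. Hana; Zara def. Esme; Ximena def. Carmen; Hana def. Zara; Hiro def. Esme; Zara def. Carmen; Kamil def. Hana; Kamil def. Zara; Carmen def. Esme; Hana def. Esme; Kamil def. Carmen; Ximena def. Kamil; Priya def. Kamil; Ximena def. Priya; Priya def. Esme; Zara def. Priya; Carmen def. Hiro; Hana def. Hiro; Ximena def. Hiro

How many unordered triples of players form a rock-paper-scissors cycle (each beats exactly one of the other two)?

Win totals: Ximena 7, Hiro 2, Zara 4, Kamil 4, Hana 5, Priya 2, Esme 1, Carmen 3.
A player with w wins dominates both others in C(w,2) triples; summing gives 21 + 1 + 6 + 6 + 10 + 1 + 0 + 3 = 48 transitive triples.
Total triples C(8,3) = 56, so cyclic triples = 56 − 48 = 8.

8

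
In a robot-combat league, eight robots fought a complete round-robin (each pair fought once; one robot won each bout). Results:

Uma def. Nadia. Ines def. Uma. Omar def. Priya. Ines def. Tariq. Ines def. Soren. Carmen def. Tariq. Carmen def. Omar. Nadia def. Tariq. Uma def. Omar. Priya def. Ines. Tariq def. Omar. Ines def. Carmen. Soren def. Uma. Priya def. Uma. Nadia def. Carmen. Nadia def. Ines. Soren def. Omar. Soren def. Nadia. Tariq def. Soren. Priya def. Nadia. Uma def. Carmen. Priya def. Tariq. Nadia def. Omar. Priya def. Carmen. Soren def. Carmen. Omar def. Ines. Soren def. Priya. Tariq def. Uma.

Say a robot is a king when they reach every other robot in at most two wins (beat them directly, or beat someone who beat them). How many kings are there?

Priya reaches everyone (king).
Omar reaches everyone (king).
Tariq reaches everyone (king).
Nadia reaches everyone (king).
Ines reaches everyone (king).
Soren reaches everyone (king).
Carmen cannot reach Nadia in two steps.
Uma cannot reach Soren in two steps.
Kings: Priya, Omar, Tariq, Nadia, Ines, Soren — 6.

6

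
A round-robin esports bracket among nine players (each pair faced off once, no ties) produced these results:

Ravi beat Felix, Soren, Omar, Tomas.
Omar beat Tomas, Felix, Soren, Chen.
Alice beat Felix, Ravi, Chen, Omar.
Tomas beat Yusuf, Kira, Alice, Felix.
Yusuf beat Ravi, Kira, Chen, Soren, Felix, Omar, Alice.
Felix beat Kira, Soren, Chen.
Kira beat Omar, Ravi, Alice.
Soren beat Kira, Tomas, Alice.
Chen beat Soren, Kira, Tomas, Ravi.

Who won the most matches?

Win totals: Tomas 4, Alice 4, Ravi 4, Soren 3, Omar 4, Kira 3, Felix 3, Chen 4, Yusuf 7.
Yusuf leads with 7 wins (next highest: 4).

Yusuf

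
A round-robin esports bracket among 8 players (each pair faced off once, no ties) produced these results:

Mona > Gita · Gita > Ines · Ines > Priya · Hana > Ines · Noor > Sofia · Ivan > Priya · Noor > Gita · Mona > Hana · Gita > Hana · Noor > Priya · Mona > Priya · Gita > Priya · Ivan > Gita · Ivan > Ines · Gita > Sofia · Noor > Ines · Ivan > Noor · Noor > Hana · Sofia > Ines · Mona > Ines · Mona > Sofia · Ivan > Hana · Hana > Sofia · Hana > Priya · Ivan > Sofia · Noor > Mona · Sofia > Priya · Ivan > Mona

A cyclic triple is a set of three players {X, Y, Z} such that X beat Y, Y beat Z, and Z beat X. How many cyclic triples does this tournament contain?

Win totals: Ines 1, Priya 0, Ivan 7, Noor 6, Gita 4, Hana 3, Mona 5, Sofia 2.
A player with w wins dominates both others in C(w,2) triples; summing gives 0 + 0 + 21 + 15 + 6 + 3 + 10 + 1 = 56 transitive triples.
Total triples C(8,3) = 56, so cyclic triples = 56 − 56 = 0.

0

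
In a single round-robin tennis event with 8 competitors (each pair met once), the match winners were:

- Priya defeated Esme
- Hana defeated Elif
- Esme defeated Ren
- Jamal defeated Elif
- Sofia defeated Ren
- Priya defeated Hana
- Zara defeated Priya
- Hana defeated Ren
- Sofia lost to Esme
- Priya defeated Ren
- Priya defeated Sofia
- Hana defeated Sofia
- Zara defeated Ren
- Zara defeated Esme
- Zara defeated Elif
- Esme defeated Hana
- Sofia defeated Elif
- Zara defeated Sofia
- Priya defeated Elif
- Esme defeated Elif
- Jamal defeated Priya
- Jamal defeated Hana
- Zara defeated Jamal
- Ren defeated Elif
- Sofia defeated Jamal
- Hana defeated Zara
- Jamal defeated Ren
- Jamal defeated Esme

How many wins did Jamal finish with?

5

Jamal's results: beat Hana, Esme, Priya, Ren, Elif; lost to Zara, Sofia.
That is 5 wins.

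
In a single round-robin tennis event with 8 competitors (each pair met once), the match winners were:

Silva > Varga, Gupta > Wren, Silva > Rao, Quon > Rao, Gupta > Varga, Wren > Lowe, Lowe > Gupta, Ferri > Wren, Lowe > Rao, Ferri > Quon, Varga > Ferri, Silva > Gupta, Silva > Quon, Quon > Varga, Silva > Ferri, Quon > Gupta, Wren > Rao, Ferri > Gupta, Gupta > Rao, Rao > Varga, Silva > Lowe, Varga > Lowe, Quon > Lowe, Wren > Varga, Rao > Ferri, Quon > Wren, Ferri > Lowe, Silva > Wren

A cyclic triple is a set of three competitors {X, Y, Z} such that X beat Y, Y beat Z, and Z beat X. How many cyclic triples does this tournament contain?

10

Win totals: Varga 2, Quon 5, Lowe 2, Silva 7, Wren 3, Gupta 3, Ferri 4, Rao 2.
A competitor with w wins dominates both others in C(w,2) triples; summing gives 1 + 10 + 1 + 21 + 3 + 3 + 6 + 1 = 46 transitive triples.
Total triples C(8,3) = 56, so cyclic triples = 56 − 46 = 10.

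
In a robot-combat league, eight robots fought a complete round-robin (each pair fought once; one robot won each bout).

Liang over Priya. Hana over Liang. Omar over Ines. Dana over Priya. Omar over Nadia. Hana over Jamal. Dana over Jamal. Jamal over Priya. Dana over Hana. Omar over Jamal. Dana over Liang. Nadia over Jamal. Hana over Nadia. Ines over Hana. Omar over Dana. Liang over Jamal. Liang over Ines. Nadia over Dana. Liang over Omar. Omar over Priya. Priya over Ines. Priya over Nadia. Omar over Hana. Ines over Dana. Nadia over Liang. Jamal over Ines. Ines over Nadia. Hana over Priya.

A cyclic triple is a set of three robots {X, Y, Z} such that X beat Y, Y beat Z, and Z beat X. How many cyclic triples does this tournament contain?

15

Win totals: Liang 4, Nadia 3, Ines 3, Dana 4, Priya 2, Jamal 2, Omar 6, Hana 4.
A robot with w wins dominates both others in C(w,2) triples; summing gives 6 + 3 + 3 + 6 + 1 + 1 + 15 + 6 = 41 transitive triples.
Total triples C(8,3) = 56, so cyclic triples = 56 − 41 = 15.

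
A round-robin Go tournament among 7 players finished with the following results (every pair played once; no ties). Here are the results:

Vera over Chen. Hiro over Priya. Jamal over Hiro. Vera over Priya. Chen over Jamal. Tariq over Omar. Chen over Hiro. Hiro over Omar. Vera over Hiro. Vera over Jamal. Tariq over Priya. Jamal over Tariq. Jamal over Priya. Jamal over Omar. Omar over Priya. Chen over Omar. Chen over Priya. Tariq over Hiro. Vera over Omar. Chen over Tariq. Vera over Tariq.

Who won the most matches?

Vera

Win totals: Chen 5, Tariq 3, Hiro 2, Jamal 4, Omar 1, Priya 0, Vera 6.
Vera leads with 6 wins (next highest: 5).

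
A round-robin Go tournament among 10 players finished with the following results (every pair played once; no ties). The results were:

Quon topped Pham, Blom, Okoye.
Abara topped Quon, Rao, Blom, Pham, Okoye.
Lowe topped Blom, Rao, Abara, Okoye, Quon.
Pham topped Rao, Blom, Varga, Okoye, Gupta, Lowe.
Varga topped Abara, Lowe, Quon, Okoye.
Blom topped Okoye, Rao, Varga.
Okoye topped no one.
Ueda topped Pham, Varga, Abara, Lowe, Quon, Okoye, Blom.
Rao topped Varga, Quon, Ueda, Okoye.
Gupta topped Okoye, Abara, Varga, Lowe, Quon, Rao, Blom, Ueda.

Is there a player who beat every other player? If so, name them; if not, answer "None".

None

Highest win total is Gupta with 8 (out of 9 possible).
Gupta lost to Pham, so no player went undefeated.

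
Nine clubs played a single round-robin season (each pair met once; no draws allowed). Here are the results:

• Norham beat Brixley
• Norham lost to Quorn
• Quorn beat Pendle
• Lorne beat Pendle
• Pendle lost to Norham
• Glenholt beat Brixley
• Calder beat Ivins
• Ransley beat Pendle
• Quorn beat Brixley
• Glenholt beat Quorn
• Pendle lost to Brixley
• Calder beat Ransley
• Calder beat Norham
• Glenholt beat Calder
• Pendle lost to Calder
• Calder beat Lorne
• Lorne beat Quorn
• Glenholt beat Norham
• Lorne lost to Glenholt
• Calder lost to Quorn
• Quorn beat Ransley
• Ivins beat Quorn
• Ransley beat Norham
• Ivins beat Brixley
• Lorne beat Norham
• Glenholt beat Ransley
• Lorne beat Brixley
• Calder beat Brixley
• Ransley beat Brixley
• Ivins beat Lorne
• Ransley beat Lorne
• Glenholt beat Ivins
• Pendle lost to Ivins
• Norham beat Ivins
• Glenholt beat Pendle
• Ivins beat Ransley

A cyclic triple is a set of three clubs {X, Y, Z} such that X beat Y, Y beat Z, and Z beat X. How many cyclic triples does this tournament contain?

6

Win totals: Quorn 5, Calder 6, Norham 3, Pendle 0, Glenholt 8, Lorne 4, Ivins 5, Brixley 1, Ransley 4.
A club with w wins dominates both others in C(w,2) triples; summing gives 10 + 15 + 3 + 0 + 28 + 6 + 10 + 0 + 6 = 78 transitive triples.
Total triples C(9,3) = 84, so cyclic triples = 84 − 78 = 6.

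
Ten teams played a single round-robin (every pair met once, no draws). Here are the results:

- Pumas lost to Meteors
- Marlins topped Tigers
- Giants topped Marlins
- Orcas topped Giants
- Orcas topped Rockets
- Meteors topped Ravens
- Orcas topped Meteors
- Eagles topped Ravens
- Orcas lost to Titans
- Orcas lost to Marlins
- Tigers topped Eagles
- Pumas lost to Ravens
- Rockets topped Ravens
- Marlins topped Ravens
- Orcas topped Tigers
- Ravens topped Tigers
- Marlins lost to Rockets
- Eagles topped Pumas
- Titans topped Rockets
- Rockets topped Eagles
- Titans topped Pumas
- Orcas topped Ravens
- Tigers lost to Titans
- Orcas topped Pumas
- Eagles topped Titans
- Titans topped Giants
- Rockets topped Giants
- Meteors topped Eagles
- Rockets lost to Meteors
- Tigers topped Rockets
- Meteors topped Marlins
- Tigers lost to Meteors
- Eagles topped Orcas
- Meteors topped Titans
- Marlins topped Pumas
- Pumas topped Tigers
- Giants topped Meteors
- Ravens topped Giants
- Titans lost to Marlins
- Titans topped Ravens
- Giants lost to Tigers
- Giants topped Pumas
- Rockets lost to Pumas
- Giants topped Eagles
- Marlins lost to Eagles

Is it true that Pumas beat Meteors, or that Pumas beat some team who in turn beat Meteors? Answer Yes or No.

No

Pumas did not beat Meteors directly.
Pumas beat Tigers, Rockets, but each of them lost to Meteors. No two-step path.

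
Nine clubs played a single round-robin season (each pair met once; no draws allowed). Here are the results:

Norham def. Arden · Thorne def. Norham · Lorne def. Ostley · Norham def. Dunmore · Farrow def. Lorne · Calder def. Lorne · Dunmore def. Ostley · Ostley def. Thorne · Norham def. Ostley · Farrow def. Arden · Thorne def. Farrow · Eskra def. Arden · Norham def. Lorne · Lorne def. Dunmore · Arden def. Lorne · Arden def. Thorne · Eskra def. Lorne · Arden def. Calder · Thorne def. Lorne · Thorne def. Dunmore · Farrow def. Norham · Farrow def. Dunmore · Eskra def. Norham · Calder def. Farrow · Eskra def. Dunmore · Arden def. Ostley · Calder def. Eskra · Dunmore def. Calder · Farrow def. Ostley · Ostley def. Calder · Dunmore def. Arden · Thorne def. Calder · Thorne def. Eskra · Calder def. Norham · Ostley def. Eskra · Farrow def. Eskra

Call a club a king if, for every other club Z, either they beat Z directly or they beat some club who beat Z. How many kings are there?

Ostley reaches everyone (king).
Lorne cannot reach Norham, Farrow in two steps.
Eskra cannot reach Farrow in two steps.
Dunmore reaches everyone (king).
Thorne reaches everyone (king).
Norham cannot reach Farrow in two steps.
Calder cannot reach Thorne in two steps.
Arden reaches everyone (king).
Farrow reaches everyone (king).
Kings: Ostley, Dunmore, Thorne, Arden, Farrow — 5.

5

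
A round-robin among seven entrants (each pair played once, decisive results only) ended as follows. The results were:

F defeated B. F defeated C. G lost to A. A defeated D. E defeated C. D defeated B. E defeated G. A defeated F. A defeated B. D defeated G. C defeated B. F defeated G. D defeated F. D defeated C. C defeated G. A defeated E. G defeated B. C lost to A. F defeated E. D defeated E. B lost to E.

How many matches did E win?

3

E's results: beat B, C, G; lost to A, D, F.
That is 3 wins.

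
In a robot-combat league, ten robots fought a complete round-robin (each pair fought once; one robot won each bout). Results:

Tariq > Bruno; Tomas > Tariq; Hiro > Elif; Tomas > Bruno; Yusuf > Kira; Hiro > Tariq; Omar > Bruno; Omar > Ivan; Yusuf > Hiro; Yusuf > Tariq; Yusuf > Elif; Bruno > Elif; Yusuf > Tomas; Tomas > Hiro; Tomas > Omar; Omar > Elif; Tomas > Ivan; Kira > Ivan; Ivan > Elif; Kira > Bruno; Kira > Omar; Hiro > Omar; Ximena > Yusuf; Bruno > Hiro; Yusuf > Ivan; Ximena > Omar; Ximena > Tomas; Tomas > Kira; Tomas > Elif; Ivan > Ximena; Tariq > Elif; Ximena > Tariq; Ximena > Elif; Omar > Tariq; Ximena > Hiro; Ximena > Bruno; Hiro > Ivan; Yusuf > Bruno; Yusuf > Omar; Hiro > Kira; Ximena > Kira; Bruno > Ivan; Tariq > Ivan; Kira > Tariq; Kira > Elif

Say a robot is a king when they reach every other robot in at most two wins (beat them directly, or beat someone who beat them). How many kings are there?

3

Omar cannot reach Kira, Tomas, Yusuf in two steps.
Elif cannot reach Omar, Bruno, Tariq, Hiro, Ximena, Kira, Tomas, Ivan, Yusuf in two steps.
Bruno cannot reach Tomas, Yusuf in two steps.
Tariq cannot reach Omar, Kira, Tomas, Yusuf in two steps.
Hiro cannot reach Tomas, Yusuf in two steps.
Ximena reaches everyone (king).
Kira cannot reach Tomas, Yusuf in two steps.
Tomas cannot reach Yusuf in two steps.
Ivan reaches everyone (king).
Yusuf reaches everyone (king).
Kings: Ximena, Ivan, Yusuf — 3.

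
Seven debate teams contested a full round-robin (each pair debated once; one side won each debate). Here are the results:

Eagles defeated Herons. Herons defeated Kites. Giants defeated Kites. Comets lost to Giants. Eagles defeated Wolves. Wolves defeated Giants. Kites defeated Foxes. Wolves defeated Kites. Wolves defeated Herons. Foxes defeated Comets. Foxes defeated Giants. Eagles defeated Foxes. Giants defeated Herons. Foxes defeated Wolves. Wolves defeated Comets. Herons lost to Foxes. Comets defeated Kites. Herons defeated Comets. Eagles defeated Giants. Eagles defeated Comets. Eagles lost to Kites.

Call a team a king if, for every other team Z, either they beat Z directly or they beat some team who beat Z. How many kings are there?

Giants cannot reach Wolves in two steps.
Wolves reaches everyone (king).
Herons cannot reach Giants, Wolves in two steps.
Comets cannot reach Giants, Wolves, Herons in two steps.
Kites reaches everyone (king).
Eagles reaches everyone (king).
Foxes cannot reach Eagles in two steps.
Kings: Wolves, Kites, Eagles — 3.

3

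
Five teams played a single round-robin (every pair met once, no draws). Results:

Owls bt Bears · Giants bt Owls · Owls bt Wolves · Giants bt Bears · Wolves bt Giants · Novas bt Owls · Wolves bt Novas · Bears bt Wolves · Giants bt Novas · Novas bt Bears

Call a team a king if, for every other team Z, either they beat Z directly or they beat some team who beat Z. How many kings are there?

3

Giants reaches everyone (king).
Novas cannot reach Giants in two steps.
Wolves reaches everyone (king).
Bears cannot reach Owls in two steps.
Owls reaches everyone (king).
Kings: Giants, Wolves, Owls — 3.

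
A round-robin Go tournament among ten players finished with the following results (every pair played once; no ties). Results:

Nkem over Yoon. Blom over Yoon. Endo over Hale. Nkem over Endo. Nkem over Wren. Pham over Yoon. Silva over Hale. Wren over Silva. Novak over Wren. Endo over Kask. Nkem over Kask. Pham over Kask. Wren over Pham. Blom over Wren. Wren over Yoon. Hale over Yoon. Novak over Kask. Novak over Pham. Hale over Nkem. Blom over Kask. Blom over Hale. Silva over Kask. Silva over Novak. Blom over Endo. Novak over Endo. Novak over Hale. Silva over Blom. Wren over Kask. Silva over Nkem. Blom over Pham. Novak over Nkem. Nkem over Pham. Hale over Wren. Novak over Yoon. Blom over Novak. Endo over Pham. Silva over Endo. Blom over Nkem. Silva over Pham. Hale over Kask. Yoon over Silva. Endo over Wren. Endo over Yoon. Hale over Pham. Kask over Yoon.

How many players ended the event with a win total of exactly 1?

2

Win totals: Endo 5, Hale 5, Wren 4, Novak 7, Nkem 5, Silva 7, Blom 8, Pham 2, Yoon 1, Kask 1.
Exactly 1: Yoon, Kask — 2 players.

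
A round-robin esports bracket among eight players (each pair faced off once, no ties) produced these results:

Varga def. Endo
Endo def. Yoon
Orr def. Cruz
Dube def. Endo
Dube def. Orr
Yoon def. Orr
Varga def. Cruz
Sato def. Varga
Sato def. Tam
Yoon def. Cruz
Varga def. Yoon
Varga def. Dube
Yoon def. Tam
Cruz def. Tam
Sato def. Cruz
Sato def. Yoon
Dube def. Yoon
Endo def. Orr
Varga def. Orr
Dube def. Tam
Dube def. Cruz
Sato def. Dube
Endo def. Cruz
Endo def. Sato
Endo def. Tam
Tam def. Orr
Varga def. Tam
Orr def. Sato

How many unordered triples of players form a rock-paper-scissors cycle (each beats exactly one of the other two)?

Win totals: Orr 2, Endo 5, Cruz 1, Tam 1, Yoon 3, Sato 5, Varga 6, Dube 5.
A player with w wins dominates both others in C(w,2) triples; summing gives 1 + 10 + 0 + 0 + 3 + 10 + 15 + 10 = 49 transitive triples.
Total triples C(8,3) = 56, so cyclic triples = 56 − 49 = 7.

7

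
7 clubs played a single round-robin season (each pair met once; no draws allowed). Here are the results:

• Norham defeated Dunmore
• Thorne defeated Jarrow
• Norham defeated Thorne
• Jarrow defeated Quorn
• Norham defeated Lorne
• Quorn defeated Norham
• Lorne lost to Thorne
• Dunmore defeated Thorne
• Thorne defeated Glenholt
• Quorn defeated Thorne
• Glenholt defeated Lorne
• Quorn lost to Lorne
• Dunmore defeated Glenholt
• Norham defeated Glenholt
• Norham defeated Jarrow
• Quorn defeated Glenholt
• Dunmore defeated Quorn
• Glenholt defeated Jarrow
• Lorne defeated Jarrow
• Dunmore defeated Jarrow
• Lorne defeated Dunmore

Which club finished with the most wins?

Norham

Win totals: Glenholt 2, Lorne 3, Quorn 3, Jarrow 1, Norham 5, Thorne 3, Dunmore 4.
Norham leads with 5 wins (next highest: 4).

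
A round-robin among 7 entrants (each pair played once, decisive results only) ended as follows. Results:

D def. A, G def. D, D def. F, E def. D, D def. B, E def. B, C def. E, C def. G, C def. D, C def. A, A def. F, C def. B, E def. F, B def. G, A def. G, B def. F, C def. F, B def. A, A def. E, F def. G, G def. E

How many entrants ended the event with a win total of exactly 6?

Win totals: A 3, B 3, C 6, D 3, E 3, F 1, G 2.
Exactly 6: C — 1 entrant.

1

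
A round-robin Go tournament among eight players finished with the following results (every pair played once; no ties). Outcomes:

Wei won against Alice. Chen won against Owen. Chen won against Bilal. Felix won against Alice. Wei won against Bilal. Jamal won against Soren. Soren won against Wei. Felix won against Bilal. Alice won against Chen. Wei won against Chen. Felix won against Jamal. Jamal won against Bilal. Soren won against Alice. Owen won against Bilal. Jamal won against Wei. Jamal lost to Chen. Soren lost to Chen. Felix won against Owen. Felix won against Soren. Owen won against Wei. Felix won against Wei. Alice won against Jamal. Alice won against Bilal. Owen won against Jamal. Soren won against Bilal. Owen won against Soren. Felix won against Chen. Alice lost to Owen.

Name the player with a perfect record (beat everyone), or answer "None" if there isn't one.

Felix

Felix has 7 wins out of 7 opponents — a perfect record.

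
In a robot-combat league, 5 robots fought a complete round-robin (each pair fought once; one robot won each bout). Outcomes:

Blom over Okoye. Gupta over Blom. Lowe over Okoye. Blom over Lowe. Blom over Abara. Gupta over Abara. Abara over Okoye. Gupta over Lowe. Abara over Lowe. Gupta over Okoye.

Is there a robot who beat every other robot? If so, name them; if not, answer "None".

Gupta has 4 wins out of 4 opponents — a perfect record.

Gupta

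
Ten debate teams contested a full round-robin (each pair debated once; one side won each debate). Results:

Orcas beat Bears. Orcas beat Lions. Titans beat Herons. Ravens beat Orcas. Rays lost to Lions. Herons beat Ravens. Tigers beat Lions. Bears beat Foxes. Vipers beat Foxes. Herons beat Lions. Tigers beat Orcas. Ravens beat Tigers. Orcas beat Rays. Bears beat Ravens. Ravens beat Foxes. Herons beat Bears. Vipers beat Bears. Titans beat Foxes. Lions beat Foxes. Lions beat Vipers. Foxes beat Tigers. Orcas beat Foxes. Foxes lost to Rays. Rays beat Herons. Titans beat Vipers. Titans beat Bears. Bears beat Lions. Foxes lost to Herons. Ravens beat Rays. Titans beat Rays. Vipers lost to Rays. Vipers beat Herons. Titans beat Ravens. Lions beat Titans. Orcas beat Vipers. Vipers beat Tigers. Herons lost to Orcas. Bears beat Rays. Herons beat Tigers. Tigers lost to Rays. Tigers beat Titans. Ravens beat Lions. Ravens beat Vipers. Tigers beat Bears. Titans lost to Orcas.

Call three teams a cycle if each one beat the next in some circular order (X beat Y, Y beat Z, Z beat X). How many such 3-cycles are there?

Win totals: Rays 4, Tigers 4, Lions 4, Titans 6, Bears 4, Ravens 6, Orcas 7, Vipers 4, Foxes 1, Herons 5.
A team with w wins dominates both others in C(w,2) triples; summing gives 6 + 6 + 6 + 15 + 6 + 15 + 21 + 6 + 0 + 10 = 91 transitive triples.
Total triples C(10,3) = 120, so cyclic triples = 120 − 91 = 29.

29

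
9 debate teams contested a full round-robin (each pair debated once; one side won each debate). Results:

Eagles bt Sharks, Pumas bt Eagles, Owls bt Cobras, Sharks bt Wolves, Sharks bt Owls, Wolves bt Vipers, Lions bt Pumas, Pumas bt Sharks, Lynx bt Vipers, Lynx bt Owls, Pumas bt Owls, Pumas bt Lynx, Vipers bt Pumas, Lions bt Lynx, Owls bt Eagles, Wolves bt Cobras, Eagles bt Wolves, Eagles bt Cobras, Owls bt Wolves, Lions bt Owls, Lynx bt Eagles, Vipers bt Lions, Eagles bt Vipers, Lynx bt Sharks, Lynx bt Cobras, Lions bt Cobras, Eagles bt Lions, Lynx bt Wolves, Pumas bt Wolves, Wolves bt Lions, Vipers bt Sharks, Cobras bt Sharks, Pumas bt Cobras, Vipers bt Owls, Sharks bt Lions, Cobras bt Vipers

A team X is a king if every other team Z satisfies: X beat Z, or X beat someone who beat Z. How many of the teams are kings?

Owls cannot reach Pumas, Lynx in two steps.
Pumas reaches everyone (king).
Lions reaches everyone (king).
Wolves cannot reach Eagles in two steps.
Vipers reaches everyone (king).
Eagles reaches everyone (king).
Cobras cannot reach Eagles, Lynx in two steps.
Sharks reaches everyone (king).
Lynx reaches everyone (king).
Kings: Pumas, Lions, Vipers, Eagles, Sharks, Lynx — 6.

6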